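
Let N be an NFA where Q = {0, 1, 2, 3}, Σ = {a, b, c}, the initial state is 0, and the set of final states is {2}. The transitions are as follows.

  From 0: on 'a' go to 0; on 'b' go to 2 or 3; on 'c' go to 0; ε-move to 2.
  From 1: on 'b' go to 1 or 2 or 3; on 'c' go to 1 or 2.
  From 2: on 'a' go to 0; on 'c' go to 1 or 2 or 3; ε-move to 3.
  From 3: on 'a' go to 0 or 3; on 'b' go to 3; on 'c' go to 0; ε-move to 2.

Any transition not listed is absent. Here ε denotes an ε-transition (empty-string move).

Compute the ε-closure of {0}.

Begin with {0}.
ε-move 0 → 2; add 2.
ε-move 2 → 3; add 3.

{0, 2, 3}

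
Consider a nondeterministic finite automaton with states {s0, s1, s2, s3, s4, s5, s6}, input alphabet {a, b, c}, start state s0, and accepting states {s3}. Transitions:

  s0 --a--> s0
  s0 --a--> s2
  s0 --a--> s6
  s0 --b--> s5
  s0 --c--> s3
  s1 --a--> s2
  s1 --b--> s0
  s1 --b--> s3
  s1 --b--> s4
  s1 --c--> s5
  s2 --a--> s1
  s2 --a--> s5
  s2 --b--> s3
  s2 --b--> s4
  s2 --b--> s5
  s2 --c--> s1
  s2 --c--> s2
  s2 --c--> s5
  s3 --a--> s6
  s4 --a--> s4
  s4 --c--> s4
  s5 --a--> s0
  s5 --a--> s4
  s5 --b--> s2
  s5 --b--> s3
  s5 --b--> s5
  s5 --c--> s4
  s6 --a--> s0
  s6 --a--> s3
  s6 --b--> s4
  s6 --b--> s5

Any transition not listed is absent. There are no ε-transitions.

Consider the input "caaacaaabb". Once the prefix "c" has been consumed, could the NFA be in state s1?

Start in {s0}.
Read 'c': s0→{s3}; now {s3}.
State s1 is not in {s3}.

No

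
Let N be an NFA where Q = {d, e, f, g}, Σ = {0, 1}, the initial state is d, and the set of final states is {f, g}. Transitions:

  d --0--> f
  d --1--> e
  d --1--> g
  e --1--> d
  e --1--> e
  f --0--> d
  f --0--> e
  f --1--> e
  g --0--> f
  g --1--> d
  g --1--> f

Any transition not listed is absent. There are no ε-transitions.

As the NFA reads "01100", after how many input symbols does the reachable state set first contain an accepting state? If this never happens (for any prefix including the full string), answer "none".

1

Start in {d}.
Read '0': {d} → {f}.
None of the earlier sets intersect F, but {f} does.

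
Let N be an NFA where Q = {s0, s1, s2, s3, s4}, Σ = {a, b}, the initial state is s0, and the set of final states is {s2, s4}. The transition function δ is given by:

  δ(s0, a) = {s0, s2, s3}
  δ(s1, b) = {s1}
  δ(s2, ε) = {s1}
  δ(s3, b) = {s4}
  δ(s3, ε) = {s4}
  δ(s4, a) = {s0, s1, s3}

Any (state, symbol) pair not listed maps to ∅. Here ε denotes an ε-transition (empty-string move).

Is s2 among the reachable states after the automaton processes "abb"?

No

Start in {s0}.
Read 'a': {s0} → {s0, s1, s2, s3, s4}.
Read 'b': {s0, s1, s2, s3, s4} → {s1, s4}.
Read 'b': {s1, s4} → {s1}.
State s2 is not in {s1}.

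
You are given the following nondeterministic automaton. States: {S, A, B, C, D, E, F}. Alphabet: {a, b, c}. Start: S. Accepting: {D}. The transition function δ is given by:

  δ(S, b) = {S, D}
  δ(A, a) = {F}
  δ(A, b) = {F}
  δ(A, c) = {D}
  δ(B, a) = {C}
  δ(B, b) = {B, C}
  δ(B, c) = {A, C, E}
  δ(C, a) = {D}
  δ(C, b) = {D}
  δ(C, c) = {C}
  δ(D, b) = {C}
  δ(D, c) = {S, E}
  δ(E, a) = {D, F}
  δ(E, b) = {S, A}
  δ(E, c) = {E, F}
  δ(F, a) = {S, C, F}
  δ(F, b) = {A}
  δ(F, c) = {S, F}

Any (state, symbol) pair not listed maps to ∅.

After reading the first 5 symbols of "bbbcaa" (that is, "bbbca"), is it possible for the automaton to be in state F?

Yes

Start in {S}.
Read 'b': S→{S, D}; now {S, D}.
Read 'b': S→{S, D}, D→{C}; now {S, C, D}.
Read 'b': S→{S, D}, C→{D}, D→{C}; now {S, C, D}.
Read 'c': S→∅, C→{C}, D→{S, E}; now {S, C, E}.
Read 'a': S→∅, C→{D}, E→{D, F}; now {D, F}.
State F is in {D, F}.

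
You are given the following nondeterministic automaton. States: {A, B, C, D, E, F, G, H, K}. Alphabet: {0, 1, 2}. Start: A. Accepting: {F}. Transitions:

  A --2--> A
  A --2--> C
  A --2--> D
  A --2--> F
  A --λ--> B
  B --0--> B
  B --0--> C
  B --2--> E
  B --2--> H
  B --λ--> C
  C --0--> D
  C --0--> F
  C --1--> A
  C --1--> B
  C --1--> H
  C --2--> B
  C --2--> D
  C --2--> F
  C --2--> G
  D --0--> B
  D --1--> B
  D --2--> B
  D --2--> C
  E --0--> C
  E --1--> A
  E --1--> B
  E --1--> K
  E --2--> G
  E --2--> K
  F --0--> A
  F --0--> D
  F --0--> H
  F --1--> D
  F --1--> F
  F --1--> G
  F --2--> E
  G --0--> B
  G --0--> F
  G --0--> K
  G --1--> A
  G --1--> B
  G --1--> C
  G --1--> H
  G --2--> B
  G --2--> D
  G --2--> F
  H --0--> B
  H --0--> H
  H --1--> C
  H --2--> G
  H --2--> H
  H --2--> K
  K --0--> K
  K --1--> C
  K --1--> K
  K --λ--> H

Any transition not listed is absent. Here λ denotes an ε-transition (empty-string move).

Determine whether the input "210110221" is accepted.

Yes

Start: ε-closure({A}) = {A, B, C}.
Read '2': A→{A, C, D, F}, B→{E, H}, C→{B, D, F, G}; now {A, B, C, D, E, F, G, H}.
Read '1': A→∅, B→∅, C→{A, B, H}, D→{B}, E→{A, B, K}, F→{D, F, G}, G→{A, B, C, H}, H→{C}; now {A, B, C, D, F, G, H, K}.
Read '0': A→∅, B→{B, C}, C→{D, F}, D→{B}, F→{A, D, H}, G→{B, F, K}, H→{B, H}, K→{K}; now {A, B, C, D, F, H, K}.
Read '1': A→∅, B→∅, C→{A, B, H}, D→{B}, F→{D, F, G}, H→{C}, K→{C, K}; now {A, B, C, D, F, G, H, K}.
Read '1': A→∅, B→∅, C→{A, B, H}, D→{B}, F→{D, F, G}, G→{A, B, C, H}, H→{C}, K→{C, K}; now {A, B, C, D, F, G, H, K}.
Read '0': A→∅, B→{B, C}, C→{D, F}, D→{B}, F→{A, D, H}, G→{B, F, K}, H→{B, H}, K→{K}; now {A, B, C, D, F, H, K}.
Read '2': A→{A, C, D, F}, B→{E, H}, C→{B, D, F, G}, D→{B, C}, F→{E}, H→{G, H, K}, K→∅; now {A, B, C, D, E, F, G, H, K}.
Read '2': A→{A, C, D, F}, B→{E, H}, C→{B, D, F, G}, D→{B, C}, E→{G, K}, F→{E}, G→{B, D, F}, H→{G, H, K}, K→∅; now {A, B, C, D, E, F, G, H, K}.
Read '1': A→∅, B→∅, C→{A, B, H}, D→{B}, E→{A, B, K}, F→{D, F, G}, G→{A, B, C, H}, H→{C}, K→{C, K}; now {A, B, C, D, F, G, H, K}.
The final set {A, B, C, D, F, G, H, K} contains the accepting state F.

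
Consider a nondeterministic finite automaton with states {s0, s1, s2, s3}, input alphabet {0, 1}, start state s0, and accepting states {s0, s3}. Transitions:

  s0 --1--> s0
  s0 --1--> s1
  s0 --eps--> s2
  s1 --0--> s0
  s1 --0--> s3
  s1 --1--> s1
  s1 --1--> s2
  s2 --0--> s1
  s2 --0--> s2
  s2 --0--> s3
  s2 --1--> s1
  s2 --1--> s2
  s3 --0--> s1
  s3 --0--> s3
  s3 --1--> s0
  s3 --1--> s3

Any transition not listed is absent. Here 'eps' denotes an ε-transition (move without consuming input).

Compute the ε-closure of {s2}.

{s2}

Begin with {s2}.
No ε-moves leave this set, so the closure equals the set itself.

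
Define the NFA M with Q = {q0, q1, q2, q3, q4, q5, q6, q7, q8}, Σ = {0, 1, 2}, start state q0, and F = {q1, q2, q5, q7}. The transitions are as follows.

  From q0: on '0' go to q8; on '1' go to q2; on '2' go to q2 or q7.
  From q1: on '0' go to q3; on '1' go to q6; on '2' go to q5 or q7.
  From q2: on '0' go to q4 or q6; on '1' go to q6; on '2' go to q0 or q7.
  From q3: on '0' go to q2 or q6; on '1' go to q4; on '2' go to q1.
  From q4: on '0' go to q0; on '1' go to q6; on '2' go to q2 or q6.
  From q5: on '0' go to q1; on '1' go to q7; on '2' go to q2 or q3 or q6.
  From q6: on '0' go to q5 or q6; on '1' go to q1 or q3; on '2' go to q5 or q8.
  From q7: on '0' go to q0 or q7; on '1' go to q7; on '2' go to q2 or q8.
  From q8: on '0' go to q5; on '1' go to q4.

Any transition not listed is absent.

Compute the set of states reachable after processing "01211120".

Start in {q0}.
Read '0': {q0} → {q8}.
Read '1': {q8} → {q4}.
Read '2': {q4} → {q2, q6}.
Read '1': {q2, q6} → {q1, q3, q6}.
Read '1': {q1, q3, q6} → {q1, q3, q4, q6}.
Read '1': {q1, q3, q4, q6} → {q1, q3, q4, q6}.
Read '2': {q1, q3, q4, q6} → {q1, q2, q5, q6, q7, q8}.
Read '0': {q1, q2, q5, q6, q7, q8} → {q0, q1, q3, q4, q5, q6, q7}.

{q0, q1, q3, q4, q5, q6, q7}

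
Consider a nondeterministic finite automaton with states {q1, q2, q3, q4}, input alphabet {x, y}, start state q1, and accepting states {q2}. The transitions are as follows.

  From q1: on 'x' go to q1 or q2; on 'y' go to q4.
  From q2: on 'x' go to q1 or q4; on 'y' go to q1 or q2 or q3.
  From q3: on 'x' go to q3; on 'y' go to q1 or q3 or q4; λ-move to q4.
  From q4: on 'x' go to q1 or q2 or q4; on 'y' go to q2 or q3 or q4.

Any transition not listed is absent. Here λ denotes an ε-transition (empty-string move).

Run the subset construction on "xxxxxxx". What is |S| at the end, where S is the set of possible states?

3

Start in {q1}.
Read 'x': q1→{q1, q2}; now {q1, q2}.
Read 'x': q1→{q1, q2}, q2→{q1, q4}; now {q1, q2, q4}.
Read 'x': q1→{q1, q2}, q2→{q1, q4}, q4→{q1, q2, q4}; now {q1, q2, q4}.
Read 'x': q1→{q1, q2}, q2→{q1, q4}, q4→{q1, q2, q4}; now {q1, q2, q4}.
Read 'x': q1→{q1, q2}, q2→{q1, q4}, q4→{q1, q2, q4}; now {q1, q2, q4}.
Read 'x': q1→{q1, q2}, q2→{q1, q4}, q4→{q1, q2, q4}; now {q1, q2, q4}.
Read 'x': q1→{q1, q2}, q2→{q1, q4}, q4→{q1, q2, q4}; now {q1, q2, q4}.
That set has 3 states.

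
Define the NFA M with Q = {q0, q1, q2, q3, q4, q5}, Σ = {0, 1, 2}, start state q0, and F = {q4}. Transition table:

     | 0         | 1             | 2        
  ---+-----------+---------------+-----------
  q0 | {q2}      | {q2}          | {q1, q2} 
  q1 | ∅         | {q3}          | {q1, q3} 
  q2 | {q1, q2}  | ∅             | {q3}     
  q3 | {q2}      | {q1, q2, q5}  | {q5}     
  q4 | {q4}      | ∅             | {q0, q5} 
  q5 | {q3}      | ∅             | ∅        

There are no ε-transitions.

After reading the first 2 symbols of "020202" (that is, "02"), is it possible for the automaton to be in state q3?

Yes

Start in {q0}.
Read '0': {q0} → {q2}.
Read '2': {q2} → {q3}.
State q3 is in {q3}.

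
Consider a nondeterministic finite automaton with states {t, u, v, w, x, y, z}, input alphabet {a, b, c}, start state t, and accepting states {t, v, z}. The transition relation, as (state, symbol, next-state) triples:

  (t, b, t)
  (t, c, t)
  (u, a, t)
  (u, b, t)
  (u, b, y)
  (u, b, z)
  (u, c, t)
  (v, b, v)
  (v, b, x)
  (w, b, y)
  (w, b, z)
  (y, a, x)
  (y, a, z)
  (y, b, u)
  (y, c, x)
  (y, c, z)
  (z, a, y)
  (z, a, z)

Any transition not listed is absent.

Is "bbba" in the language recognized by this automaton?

No

Start in {t}.
Read 'b': t→{t}; now {t}.
Read 'b': t→{t}; now {t}.
Read 'b': t→{t}; now {t}.
Read 'a': t→∅; now ∅.
The final set ∅ contains no accepting state.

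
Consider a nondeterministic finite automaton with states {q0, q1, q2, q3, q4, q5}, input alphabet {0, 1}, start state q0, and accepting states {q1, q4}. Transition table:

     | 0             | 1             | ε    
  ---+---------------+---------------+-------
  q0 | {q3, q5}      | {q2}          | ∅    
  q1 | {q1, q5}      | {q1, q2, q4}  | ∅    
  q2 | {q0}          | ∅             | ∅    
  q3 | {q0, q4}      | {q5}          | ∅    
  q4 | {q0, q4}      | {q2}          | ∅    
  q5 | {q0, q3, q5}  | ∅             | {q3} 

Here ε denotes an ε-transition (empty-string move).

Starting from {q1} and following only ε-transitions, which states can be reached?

Begin with {q1}.
No ε-moves leave this set, so the closure equals the set itself.

{q1}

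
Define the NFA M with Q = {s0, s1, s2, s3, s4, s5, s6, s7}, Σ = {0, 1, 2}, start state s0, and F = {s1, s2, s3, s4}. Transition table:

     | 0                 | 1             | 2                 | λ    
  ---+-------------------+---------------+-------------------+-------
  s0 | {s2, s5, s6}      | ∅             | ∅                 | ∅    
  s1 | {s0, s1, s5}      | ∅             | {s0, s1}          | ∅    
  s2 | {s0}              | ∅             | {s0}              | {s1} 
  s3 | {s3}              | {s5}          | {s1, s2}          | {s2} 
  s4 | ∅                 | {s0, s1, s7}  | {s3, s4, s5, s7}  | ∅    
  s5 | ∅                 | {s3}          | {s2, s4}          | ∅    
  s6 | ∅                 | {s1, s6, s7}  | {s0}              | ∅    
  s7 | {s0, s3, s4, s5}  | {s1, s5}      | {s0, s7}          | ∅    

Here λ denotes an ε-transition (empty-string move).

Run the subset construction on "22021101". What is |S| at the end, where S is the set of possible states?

0

Start in {s0}.
Read '2': {s0} → ∅.
The set is empty and remains empty for the remaining 7 symbols.
That set has 0 states.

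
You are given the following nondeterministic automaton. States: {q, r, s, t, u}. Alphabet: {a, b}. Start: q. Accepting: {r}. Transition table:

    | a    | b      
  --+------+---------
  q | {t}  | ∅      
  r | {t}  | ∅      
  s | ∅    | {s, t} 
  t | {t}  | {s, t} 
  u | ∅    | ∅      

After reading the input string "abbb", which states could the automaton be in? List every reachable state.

{s, t}

Start in {q}.
Read 'a': q→{t}; now {t}.
Read 'b': t→{s, t}; now {s, t}.
Read 'b': s→{s, t}, t→{s, t}; now {s, t}.
Read 'b': s→{s, t}, t→{s, t}; now {s, t}.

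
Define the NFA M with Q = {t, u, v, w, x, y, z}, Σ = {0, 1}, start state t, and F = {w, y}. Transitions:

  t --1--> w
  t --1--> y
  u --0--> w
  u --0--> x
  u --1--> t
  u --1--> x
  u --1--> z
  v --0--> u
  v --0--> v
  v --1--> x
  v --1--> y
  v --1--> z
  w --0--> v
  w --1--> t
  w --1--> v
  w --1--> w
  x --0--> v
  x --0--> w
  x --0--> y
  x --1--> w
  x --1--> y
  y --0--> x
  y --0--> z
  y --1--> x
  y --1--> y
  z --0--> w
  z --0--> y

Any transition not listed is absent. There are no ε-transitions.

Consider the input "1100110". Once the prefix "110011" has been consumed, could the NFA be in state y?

Start in {t}.
Read '1': t→{w, y}; now {w, y}.
Read '1': w→{t, v, w}, y→{x, y}; now {t, v, w, x, y}.
Read '0': t→∅, v→{u, v}, w→{v}, x→{v, w, y}, y→{x, z}; now {u, v, w, x, y, z}.
Read '0': u→{w, x}, v→{u, v}, w→{v}, x→{v, w, y}, y→{x, z}, z→{w, y}; now {u, v, w, x, y, z}.
Read '1': u→{t, x, z}, v→{x, y, z}, w→{t, v, w}, x→{w, y}, y→{x, y}, z→∅; now {t, v, w, x, y, z}.
Read '1': t→{w, y}, v→{x, y, z}, w→{t, v, w}, x→{w, y}, y→{x, y}, z→∅; now {t, v, w, x, y, z}.
State y is in {t, v, w, x, y, z}.

Yes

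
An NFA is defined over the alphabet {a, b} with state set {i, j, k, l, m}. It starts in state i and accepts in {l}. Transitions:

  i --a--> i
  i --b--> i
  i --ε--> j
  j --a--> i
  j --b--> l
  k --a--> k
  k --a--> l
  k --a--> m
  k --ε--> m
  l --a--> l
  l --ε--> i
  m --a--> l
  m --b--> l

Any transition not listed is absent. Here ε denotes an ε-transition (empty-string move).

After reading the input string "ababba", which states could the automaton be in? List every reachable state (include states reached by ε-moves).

{i, j, l}

Start: ε-closure({i}) = {i, j}.
Read 'a': {i, j} → {i, j}.
Read 'b': {i, j} → {i, j, l}.
Read 'a': {i, j, l} → {i, j, l}.
Read 'b': {i, j, l} → {i, j, l}.
Read 'b': {i, j, l} → {i, j, l}.
Read 'a': {i, j, l} → {i, j, l}.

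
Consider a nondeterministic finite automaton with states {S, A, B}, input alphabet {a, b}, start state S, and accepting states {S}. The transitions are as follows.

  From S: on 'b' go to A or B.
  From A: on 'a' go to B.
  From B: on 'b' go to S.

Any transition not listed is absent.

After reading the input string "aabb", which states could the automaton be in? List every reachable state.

∅

Start in {S}.
Read 'a': S→∅; now ∅.
The set is empty and remains empty for the remaining 3 symbols.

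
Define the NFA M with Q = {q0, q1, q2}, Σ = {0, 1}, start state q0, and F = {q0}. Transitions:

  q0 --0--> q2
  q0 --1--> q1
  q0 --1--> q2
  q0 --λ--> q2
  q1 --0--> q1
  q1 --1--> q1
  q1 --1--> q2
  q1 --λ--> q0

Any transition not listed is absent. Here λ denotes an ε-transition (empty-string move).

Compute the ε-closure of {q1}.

Begin with {q1}.
ε-move q1 → q0; add q0.
ε-move q0 → q2; add q2.

{q0, q1, q2}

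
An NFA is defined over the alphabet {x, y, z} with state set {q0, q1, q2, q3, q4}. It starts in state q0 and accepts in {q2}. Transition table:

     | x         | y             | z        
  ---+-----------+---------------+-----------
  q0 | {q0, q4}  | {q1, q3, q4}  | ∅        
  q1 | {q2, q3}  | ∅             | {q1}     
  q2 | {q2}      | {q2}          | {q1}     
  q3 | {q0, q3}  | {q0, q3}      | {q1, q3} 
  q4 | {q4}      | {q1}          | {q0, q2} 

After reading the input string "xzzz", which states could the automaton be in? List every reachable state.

{q1}

Start in {q0}.
Read 'x': q0→{q0, q4}; now {q0, q4}.
Read 'z': q0→∅, q4→{q0, q2}; now {q0, q2}.
Read 'z': q0→∅, q2→{q1}; now {q1}.
Read 'z': q1→{q1}; now {q1}.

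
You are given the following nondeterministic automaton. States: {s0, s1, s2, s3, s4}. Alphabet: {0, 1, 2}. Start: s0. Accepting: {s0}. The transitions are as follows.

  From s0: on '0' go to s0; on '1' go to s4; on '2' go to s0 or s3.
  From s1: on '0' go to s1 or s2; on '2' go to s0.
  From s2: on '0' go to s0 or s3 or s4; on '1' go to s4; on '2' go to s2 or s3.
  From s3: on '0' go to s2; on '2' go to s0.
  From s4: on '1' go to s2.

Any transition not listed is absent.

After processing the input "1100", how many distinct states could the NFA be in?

2

Start in {s0}.
Read '1': s0→{s4}; now {s4}.
Read '1': s4→{s2}; now {s2}.
Read '0': s2→{s0, s3, s4}; now {s0, s3, s4}.
Read '0': s0→{s0}, s3→{s2}, s4→∅; now {s0, s2}.
That set has 2 states.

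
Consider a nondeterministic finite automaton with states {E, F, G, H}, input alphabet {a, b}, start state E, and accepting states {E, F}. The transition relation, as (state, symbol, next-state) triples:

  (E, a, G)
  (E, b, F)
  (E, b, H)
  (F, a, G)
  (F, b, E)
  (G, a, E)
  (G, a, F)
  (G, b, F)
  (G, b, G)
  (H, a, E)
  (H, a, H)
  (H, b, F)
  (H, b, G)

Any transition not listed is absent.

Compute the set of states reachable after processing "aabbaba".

Start in {E}.
Read 'a': {E} → {G}.
Read 'a': {G} → {E, F}.
Read 'b': {E, F} → {E, F, H}.
Read 'b': {E, F, H} → {E, F, G, H}.
Read 'a': {E, F, G, H} → {E, F, G, H}.
Read 'b': {E, F, G, H} → {E, F, G, H}.
Read 'a': {E, F, G, H} → {E, F, G, H}.

{E, F, G, H}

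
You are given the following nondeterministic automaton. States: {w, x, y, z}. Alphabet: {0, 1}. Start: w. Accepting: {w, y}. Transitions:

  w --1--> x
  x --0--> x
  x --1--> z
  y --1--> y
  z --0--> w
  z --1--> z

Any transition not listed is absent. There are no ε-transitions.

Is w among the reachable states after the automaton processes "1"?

Start in {w}.
Read '1': {w} → {x}.
State w is not in {x}.

No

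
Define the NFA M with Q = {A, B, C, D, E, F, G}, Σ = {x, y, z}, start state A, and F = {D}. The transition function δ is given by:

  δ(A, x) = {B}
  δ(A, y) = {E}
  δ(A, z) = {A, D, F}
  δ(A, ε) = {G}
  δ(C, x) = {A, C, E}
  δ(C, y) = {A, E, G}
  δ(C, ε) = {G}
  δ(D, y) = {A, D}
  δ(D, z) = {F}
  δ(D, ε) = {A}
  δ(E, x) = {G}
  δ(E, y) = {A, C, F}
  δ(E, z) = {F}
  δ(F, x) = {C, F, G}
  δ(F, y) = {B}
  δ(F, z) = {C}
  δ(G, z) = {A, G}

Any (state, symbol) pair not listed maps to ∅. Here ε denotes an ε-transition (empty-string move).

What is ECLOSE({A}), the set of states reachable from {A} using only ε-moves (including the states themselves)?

{A, G}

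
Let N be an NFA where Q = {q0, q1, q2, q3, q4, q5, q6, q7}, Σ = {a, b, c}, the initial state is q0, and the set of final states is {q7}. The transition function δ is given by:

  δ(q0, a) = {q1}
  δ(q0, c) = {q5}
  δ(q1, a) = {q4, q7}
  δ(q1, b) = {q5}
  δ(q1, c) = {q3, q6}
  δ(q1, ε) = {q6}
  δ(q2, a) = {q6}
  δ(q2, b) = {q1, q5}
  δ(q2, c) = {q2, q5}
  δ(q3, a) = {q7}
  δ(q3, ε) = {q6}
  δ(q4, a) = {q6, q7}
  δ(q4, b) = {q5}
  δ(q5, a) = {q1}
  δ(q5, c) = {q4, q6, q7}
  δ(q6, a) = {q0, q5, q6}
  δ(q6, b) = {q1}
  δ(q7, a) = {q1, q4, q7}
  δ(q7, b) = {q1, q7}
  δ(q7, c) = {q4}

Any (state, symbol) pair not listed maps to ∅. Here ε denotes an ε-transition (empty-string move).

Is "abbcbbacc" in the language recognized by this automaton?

Yes

Start in {q0}.
Read 'a': {q0} → {q1, q6}.
Read 'b': {q1, q6} → {q1, q5, q6}.
Read 'b': {q1, q5, q6} → {q1, q5, q6}.
Read 'c': {q1, q5, q6} → {q3, q4, q6, q7}.
Read 'b': {q3, q4, q6, q7} → {q1, q5, q6, q7}.
Read 'b': {q1, q5, q6, q7} → {q1, q5, q6, q7}.
Read 'a': {q1, q5, q6, q7} → {q0, q1, q4, q5, q6, q7}.
Read 'c': {q0, q1, q4, q5, q6, q7} → {q3, q4, q5, q6, q7}.
Read 'c': {q3, q4, q5, q6, q7} → {q4, q6, q7}.
The final set {q4, q6, q7} contains the accepting state q7.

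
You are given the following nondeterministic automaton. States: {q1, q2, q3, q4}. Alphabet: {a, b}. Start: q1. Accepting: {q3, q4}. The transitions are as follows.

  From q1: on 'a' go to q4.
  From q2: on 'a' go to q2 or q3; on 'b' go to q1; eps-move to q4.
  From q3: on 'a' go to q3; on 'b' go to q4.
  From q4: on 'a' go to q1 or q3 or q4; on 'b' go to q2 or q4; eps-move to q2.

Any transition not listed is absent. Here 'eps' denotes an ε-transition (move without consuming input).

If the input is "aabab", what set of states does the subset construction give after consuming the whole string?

{q1, q2, q4}

Start in {q1}.
Read 'a': q1→{q4}; union {q4}; ε-closure = {q2, q4}.
Read 'a': q2→{q2, q3}, q4→{q1, q3, q4}; now {q1, q2, q3, q4}.
Read 'b': q1→∅, q2→{q1}, q3→{q4}, q4→{q2, q4}; now {q1, q2, q4}.
Read 'a': q1→{q4}, q2→{q2, q3}, q4→{q1, q3, q4}; now {q1, q2, q3, q4}.
Read 'b': q1→∅, q2→{q1}, q3→{q4}, q4→{q2, q4}; now {q1, q2, q4}.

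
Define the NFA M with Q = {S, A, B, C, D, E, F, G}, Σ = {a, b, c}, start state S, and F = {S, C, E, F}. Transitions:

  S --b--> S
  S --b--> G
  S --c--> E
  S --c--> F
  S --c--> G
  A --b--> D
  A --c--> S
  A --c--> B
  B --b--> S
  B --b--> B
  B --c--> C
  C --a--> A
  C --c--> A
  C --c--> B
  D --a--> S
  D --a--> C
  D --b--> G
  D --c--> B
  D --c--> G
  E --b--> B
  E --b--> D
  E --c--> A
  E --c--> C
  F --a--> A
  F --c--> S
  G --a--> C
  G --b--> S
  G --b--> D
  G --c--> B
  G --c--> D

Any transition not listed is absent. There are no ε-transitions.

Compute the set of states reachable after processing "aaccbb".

Start in {S}.
Read 'a': {S} → ∅.
The set is empty and remains empty for the remaining 5 symbols.

∅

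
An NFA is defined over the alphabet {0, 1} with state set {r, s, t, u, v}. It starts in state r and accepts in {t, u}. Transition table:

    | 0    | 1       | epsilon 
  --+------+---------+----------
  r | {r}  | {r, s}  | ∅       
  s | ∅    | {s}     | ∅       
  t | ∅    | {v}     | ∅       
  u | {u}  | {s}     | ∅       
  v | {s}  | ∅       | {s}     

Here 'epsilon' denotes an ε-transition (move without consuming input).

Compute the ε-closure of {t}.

{t}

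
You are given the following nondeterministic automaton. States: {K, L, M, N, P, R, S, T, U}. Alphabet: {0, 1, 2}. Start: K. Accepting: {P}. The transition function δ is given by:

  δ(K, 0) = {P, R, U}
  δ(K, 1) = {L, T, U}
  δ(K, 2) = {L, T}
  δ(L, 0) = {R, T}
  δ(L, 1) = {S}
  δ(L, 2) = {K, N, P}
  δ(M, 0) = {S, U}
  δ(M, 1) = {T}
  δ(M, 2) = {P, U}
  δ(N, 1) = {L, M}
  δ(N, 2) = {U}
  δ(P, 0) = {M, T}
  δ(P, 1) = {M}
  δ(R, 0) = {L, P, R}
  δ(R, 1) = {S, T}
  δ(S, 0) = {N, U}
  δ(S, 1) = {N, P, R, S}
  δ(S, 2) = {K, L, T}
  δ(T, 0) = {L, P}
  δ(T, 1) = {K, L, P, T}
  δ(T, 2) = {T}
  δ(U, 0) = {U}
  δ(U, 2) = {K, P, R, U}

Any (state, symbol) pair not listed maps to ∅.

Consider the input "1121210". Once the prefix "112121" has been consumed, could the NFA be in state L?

Start in {K}.
Read '1': K→{L, T, U}; now {L, T, U}.
Read '1': L→{S}, T→{K, L, P, T}, U→∅; now {K, L, P, S, T}.
Read '2': K→{L, T}, L→{K, N, P}, P→∅, S→{K, L, T}, T→{T}; now {K, L, N, P, T}.
Read '1': K→{L, T, U}, L→{S}, N→{L, M}, P→{M}, T→{K, L, P, T}; now {K, L, M, P, S, T, U}.
Read '2': K→{L, T}, L→{K, N, P}, M→{P, U}, P→∅, S→{K, L, T}, T→{T}, U→{K, P, R, U}; now {K, L, N, P, R, T, U}.
Read '1': K→{L, T, U}, L→{S}, N→{L, M}, P→{M}, R→{S, T}, T→{K, L, P, T}, U→∅; now {K, L, M, P, S, T, U}.
State L is in {K, L, M, P, S, T, U}.

Yes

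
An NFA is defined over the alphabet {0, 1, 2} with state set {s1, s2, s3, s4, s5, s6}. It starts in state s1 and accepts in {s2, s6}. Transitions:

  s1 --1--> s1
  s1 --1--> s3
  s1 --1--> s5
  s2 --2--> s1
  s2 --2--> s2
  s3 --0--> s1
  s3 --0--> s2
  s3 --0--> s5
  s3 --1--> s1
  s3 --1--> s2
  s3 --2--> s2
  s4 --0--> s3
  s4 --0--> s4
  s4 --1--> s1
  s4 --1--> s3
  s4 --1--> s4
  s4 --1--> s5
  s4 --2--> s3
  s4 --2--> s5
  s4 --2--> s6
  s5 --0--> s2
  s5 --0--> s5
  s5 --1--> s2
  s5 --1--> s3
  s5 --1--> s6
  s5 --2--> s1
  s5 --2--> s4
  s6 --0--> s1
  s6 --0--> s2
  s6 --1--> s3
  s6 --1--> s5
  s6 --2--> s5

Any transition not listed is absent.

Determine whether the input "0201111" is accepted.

No

Start in {s1}.
Read '0': {s1} → ∅.
The set is empty and remains empty for the remaining 6 symbols.
The final set ∅ contains no accepting state.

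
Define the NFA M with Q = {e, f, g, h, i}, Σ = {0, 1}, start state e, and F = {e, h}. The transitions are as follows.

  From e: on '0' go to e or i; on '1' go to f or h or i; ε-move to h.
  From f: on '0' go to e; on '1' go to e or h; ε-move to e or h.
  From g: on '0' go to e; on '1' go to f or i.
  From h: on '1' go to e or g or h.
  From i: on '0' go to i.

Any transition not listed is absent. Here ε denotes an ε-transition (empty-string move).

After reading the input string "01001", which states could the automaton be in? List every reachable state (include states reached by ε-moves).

{e, f, g, h, i}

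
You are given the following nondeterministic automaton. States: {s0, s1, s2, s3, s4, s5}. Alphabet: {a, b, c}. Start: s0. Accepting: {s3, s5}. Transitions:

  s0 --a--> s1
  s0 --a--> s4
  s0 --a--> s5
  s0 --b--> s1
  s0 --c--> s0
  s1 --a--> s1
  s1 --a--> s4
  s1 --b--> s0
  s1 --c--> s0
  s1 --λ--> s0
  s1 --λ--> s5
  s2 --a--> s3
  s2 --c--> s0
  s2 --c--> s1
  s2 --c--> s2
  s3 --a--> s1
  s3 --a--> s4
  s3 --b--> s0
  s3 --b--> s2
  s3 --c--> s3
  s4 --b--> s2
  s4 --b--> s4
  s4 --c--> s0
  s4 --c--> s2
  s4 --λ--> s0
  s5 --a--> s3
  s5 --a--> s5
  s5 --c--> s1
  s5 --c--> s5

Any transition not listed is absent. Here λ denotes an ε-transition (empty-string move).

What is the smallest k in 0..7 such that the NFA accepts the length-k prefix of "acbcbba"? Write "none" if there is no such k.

1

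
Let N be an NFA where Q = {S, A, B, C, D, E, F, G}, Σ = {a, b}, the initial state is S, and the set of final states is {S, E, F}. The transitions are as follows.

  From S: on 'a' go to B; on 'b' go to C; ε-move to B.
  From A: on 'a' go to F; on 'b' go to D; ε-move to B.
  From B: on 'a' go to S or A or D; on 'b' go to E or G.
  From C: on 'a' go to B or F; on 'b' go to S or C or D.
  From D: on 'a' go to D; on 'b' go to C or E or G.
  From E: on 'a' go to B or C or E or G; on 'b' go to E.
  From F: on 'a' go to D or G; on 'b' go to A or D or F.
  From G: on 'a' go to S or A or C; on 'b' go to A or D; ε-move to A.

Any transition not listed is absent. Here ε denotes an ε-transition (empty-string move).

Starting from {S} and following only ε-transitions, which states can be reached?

{S, B}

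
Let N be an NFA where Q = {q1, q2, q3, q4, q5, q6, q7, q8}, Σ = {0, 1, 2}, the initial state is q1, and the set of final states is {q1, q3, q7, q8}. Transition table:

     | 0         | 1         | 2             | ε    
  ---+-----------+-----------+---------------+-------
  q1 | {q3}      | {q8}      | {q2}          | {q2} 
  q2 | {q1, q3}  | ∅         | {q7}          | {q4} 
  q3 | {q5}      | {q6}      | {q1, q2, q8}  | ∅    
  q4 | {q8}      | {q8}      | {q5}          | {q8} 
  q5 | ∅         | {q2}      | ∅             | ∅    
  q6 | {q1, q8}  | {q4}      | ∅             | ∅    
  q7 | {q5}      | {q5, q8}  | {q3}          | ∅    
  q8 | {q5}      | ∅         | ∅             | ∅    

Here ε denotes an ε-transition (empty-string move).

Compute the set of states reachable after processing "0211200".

∅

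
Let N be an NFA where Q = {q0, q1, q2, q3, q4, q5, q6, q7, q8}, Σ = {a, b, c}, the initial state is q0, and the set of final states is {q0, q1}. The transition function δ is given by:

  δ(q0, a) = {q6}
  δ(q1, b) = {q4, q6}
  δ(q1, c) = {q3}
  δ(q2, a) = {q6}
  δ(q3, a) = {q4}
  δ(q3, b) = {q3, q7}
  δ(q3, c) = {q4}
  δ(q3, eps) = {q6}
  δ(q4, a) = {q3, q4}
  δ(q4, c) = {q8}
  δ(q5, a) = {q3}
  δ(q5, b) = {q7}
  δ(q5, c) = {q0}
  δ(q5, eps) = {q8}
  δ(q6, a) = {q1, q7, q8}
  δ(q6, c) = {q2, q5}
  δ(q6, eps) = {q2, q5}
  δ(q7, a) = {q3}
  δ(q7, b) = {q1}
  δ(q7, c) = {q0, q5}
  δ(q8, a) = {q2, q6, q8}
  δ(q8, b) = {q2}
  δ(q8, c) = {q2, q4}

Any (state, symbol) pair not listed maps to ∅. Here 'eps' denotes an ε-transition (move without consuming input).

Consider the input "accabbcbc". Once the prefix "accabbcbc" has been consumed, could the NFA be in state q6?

Start in {q0}.
Read 'a': q0→{q6}; union {q6}; ε-closure = {q2, q5, q6, q8}.
Read 'c': q2→∅, q5→{q0}, q6→{q2, q5}, q8→{q2, q4}; union {q0, q2, q4, q5}; ε-closure = {q0, q2, q4, q5, q8}.
Read 'c': q0→∅, q2→∅, q4→{q8}, q5→{q0}, q8→{q2, q4}; now {q0, q2, q4, q8}.
Read 'a': q0→{q6}, q2→{q6}, q4→{q3, q4}, q8→{q2, q6, q8}; union {q2, q3, q4, q6, q8}; ε-closure = {q2, q3, q4, q5, q6, q8}.
Read 'b': q2→∅, q3→{q3, q7}, q4→∅, q5→{q7}, q6→∅, q8→{q2}; union {q2, q3, q7}; ε-closure = {q2, q3, q5, q6, q7, q8}.
Read 'b': q2→∅, q3→{q3, q7}, q5→{q7}, q6→∅, q7→{q1}, q8→{q2}; union {q1, q2, q3, q7}; ε-closure = {q1, q2, q3, q5, q6, q7, q8}.
Read 'c': q1→{q3}, q2→∅, q3→{q4}, q5→{q0}, q6→{q2, q5}, q7→{q0, q5}, q8→{q2, q4}; union {q0, q2, q3, q4, q5}; ε-closure = {q0, q2, q3, q4, q5, q6, q8}.
Read 'b': q0→∅, q2→∅, q3→{q3, q7}, q4→∅, q5→{q7}, q6→∅, q8→{q2}; union {q2, q3, q7}; ε-closure = {q2, q3, q5, q6, q7, q8}.
Read 'c': q2→∅, q3→{q4}, q5→{q0}, q6→{q2, q5}, q7→{q0, q5}, q8→{q2, q4}; union {q0, q2, q4, q5}; ε-closure = {q0, q2, q4, q5, q8}.
State q6 is not in {q0, q2, q4, q5, q8}.

No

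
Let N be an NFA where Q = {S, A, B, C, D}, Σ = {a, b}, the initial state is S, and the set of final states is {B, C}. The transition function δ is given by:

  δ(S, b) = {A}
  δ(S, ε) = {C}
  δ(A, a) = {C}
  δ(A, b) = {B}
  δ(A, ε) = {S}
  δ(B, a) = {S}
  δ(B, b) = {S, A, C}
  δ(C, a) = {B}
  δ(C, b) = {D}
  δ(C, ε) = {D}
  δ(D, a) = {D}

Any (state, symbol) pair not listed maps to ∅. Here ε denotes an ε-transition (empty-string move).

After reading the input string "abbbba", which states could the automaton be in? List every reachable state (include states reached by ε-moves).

Start: ε-closure({S}) = {S, C, D}.
Read 'a': {S, C, D} → {B, D}.
Read 'b': {B, D} → {S, A, C, D}.
Read 'b': {S, A, C, D} → {S, A, B, C, D}.
Read 'b': {S, A, B, C, D} → {S, A, B, C, D}.
Read 'b': {S, A, B, C, D} → {S, A, B, C, D}.
Read 'a': {S, A, B, C, D} → {S, B, C, D}.

{S, B, C, D}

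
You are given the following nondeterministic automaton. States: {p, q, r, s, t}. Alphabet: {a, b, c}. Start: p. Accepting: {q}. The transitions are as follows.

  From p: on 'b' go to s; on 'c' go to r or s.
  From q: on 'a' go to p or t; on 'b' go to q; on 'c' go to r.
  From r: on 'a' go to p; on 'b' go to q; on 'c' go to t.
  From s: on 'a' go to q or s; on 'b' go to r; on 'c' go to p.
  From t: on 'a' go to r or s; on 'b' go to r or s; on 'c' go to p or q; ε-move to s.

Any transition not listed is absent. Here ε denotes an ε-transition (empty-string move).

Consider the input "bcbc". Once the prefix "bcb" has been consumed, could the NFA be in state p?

No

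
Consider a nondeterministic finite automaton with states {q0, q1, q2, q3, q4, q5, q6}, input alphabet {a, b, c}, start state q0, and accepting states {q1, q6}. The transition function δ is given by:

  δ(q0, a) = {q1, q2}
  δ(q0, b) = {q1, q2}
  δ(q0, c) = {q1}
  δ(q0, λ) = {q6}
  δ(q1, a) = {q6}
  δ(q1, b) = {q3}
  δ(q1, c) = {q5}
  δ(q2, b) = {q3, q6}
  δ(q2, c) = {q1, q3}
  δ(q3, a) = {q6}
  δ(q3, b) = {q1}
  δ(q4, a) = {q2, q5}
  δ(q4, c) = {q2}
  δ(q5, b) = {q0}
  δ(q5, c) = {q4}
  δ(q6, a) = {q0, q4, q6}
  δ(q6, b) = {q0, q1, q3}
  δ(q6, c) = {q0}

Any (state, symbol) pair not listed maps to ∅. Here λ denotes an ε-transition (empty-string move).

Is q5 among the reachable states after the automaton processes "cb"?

Start: ε-closure({q0}) = {q0, q6}.
Read 'c': {q0, q6} → {q0, q1, q6}.
Read 'b': {q0, q1, q6} → {q0, q1, q2, q3, q6}.
State q5 is not in {q0, q1, q2, q3, q6}.

No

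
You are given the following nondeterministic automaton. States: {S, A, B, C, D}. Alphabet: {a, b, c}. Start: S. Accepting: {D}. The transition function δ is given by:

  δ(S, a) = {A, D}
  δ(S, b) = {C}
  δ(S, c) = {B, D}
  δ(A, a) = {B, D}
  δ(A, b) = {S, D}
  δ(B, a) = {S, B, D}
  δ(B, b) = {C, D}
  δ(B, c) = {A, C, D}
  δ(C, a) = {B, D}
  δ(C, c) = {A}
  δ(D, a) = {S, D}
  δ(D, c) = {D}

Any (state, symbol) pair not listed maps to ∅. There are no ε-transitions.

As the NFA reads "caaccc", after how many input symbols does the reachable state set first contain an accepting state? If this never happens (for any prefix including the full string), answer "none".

Start in {S}.
Read 'c': {S} → {B, D}.
None of the earlier sets intersect F, but {B, D} does.

1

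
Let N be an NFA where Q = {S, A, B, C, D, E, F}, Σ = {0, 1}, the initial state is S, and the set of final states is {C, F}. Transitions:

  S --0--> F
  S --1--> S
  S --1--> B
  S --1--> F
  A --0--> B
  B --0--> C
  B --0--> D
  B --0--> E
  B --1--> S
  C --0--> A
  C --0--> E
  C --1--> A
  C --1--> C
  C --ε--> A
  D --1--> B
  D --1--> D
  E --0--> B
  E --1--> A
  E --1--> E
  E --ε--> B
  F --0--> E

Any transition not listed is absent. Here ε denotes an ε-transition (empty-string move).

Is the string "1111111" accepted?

Yes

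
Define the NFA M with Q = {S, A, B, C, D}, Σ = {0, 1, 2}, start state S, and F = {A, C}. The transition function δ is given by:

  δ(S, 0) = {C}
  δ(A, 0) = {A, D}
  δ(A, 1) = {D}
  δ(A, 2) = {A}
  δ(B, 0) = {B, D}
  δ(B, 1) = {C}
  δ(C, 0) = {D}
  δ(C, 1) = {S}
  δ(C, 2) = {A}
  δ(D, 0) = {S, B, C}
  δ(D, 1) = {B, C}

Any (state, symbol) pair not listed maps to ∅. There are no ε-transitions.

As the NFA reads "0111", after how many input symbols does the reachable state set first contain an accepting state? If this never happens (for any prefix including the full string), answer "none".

1

Start in {S}.
Read '0': {S} → {C}.
None of the earlier sets intersect F, but {C} does.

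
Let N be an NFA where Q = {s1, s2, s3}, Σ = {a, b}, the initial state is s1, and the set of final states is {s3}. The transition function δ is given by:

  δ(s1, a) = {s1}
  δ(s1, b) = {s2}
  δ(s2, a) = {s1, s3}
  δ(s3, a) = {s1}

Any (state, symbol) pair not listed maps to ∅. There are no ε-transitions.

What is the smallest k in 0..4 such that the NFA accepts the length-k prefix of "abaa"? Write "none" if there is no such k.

3

Start in {s1}.
Read 'a': s1→{s1}; now {s1}.
Read 'b': s1→{s2}; now {s2}.
Read 'a': s2→{s1, s3}; now {s1, s3}.
None of the earlier sets intersect F, but {s1, s3} does.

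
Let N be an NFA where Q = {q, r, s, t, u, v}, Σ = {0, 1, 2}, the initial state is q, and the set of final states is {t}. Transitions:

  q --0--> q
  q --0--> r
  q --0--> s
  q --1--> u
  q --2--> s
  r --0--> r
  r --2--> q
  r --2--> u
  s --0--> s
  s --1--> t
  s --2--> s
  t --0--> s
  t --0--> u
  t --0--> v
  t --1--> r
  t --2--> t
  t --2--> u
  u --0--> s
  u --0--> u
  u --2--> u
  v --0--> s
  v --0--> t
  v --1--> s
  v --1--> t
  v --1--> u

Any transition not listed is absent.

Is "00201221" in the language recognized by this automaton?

No

Start in {q}.
Read '0': {q} → {q, r, s}.
Read '0': {q, r, s} → {q, r, s}.
Read '2': {q, r, s} → {q, s, u}.
Read '0': {q, s, u} → {q, r, s, u}.
Read '1': {q, r, s, u} → {t, u}.
Read '2': {t, u} → {t, u}.
Read '2': {t, u} → {t, u}.
Read '1': {t, u} → {r}.
The final set {r} contains no accepting state.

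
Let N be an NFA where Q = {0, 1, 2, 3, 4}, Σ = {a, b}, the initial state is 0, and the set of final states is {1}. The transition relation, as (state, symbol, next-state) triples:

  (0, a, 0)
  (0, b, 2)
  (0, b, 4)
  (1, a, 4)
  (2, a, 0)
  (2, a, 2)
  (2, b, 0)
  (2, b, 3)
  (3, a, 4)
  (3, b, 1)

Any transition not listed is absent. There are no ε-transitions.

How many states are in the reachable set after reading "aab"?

2

Start in {0}.
Read 'a': 0→{0}; now {0}.
Read 'a': 0→{0}; now {0}.
Read 'b': 0→{2, 4}; now {2, 4}.
That set has 2 states.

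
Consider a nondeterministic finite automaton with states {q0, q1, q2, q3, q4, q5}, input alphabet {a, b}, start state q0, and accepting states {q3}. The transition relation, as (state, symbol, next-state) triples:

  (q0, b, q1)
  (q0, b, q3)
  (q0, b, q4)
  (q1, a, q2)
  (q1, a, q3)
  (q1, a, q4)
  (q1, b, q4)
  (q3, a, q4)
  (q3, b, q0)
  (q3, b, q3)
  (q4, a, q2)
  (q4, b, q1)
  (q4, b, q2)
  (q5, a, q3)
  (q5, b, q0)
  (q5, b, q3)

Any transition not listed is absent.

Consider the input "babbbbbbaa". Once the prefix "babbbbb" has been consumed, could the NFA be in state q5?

No

Start in {q0}.
Read 'b': {q0} → {q1, q3, q4}.
Read 'a': {q1, q3, q4} → {q2, q3, q4}.
Read 'b': {q2, q3, q4} → {q0, q1, q2, q3}.
Read 'b': {q0, q1, q2, q3} → {q0, q1, q3, q4}.
Read 'b': {q0, q1, q3, q4} → {q0, q1, q2, q3, q4}.
Read 'b': {q0, q1, q2, q3, q4} → {q0, q1, q2, q3, q4}.
Read 'b': {q0, q1, q2, q3, q4} → {q0, q1, q2, q3, q4}.
State q5 is not in {q0, q1, q2, q3, q4}.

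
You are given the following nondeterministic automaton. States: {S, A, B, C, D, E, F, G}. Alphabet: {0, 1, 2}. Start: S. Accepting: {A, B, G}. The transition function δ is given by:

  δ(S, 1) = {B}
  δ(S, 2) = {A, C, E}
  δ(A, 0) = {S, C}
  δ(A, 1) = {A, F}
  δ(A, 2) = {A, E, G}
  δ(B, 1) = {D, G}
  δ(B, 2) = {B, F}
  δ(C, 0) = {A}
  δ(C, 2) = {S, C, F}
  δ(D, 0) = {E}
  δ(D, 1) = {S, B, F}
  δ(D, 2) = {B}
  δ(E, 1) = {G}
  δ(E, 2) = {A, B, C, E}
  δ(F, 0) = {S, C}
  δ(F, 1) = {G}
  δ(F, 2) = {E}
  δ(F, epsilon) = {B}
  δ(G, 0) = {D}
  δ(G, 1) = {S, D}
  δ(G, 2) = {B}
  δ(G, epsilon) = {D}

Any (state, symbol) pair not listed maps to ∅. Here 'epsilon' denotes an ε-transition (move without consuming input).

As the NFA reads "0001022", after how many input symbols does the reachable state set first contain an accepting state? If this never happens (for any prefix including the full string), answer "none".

Start in {S}.
Read '0': {S} → ∅.
The set is empty and remains empty for the remaining 6 symbols.
No reachable set along the way intersects F.

none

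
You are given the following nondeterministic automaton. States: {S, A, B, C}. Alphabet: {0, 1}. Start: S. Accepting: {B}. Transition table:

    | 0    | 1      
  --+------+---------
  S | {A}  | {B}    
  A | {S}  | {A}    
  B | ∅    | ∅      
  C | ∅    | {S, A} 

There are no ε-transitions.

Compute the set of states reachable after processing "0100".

{A}

Start in {S}.
Read '0': {S} → {A}.
Read '1': {A} → {A}.
Read '0': {A} → {S}.
Read '0': {S} → {A}.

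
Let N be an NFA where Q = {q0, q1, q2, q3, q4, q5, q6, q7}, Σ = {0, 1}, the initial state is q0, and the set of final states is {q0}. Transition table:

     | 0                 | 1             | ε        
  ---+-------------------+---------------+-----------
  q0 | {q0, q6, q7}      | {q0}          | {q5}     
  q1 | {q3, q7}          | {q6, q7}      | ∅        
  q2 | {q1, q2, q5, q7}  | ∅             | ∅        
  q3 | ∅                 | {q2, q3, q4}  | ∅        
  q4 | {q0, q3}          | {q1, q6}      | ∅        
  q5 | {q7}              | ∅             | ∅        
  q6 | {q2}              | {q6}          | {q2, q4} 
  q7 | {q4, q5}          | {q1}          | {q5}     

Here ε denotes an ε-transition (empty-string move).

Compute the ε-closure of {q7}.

Begin with {q7}.
ε-move q7 → q5; add q5.

{q5, q7}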